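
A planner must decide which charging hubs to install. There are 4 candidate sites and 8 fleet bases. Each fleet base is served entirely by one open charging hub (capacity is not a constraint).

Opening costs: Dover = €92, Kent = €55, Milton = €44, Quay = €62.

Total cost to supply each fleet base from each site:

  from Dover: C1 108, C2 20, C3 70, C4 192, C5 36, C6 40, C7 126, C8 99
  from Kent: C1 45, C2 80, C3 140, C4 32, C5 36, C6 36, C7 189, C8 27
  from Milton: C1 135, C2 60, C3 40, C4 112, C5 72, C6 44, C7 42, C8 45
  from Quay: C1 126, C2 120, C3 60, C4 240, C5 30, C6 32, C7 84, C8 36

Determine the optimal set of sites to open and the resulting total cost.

For any fixed open set, each fleet base goes to its cheapest open site; total = fixed + service.
{Kent, Milton}: C1→Kent 45, C2→Milton 60, C3→Milton 40, C4→Kent 32, C5→Kent 36, C6→Kent 36, C7→Milton 42, C8→Kent 27. Service 318; fixed 99; total 417.
{Dover, Kent, Milton}: service 278 + fixed 191 = 469
{Kent, Milton, Quay}: C1→Kent 45, C2→Milton 60, C3→Milton 40, C4→Kent 32, C5→Quay 30, C6→Quay 32, C7→Milton 42, C8→Kent 27. Service 308; fixed 161; total 469.
{Dover, Kent, Milton, Quay}: C1→Kent 45, C2→Dover 20, C3→Milton 40, C4→Kent 32, C5→Quay 30, C6→Quay 32, C7→Milton 42, C8→Kent 27. Service 268; fixed 253; total 521.
No other subset beats 417.

Open Kent and Milton; minimum total cost 417.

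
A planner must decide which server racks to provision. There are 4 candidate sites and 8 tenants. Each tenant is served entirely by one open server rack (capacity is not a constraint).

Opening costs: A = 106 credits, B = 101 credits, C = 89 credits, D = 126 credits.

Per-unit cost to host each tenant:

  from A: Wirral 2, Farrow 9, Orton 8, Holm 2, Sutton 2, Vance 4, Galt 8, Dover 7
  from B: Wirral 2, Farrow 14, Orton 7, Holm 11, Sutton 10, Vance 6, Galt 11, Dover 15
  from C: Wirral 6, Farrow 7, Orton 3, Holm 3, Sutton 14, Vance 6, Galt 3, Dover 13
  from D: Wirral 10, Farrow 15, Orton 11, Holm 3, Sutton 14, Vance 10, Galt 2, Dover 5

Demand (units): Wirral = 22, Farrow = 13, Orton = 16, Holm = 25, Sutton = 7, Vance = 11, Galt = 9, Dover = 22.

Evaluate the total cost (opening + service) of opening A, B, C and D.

Each tenant is assigned to its cheapest site among the open ones.
{A, B, C, D}: Wirral→A 2·22=44, Farrow→C 7·13=91, Orton→C 3·16=48, Holm→A 2·25=50, Sutton→A 2·7=14, Vance→A 4·11=44, Galt→D 2·9=18, Dover→D 5·22=110. Service 419; fixed 422; total 841.

Total cost: 841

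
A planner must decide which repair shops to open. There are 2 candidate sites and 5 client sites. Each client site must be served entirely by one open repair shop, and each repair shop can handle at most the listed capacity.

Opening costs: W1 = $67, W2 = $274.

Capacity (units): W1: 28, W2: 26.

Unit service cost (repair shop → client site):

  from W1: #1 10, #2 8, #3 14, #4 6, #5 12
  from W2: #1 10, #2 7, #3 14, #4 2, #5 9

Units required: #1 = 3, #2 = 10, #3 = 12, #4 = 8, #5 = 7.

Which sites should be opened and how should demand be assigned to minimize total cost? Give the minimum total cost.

Minimum total cost: 688

Open {W1, W2}: #1→W1 10·3=30, #2→W2 7·10=70, #3→W1 14·12=168, #4→W2 2·8=16, #5→W2 9·7=63.
Loads: W1 carries 15/28, W2 carries 25/26. Service 347; fixed 341; total 688.
Next best feasible plan costs 698.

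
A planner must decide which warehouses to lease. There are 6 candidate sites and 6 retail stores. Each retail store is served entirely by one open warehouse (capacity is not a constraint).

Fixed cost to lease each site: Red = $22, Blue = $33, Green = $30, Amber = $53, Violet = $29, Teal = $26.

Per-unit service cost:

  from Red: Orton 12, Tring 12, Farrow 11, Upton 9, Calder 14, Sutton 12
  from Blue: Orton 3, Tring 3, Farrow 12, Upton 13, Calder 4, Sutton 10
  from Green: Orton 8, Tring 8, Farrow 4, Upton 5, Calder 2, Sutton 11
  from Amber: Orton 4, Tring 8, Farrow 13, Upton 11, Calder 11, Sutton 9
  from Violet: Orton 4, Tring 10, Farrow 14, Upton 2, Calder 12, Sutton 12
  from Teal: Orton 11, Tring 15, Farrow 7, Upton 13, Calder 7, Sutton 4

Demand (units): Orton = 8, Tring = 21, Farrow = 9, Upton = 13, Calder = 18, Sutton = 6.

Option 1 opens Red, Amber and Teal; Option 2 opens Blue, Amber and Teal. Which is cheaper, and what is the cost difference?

Option 1: {Red, Amber, Teal}: Orton→Amber 4·8=32, Tring→Amber 8·21=168, Farrow→Teal 7·9=63, Upton→Red 9·13=117, Calder→Teal 7·18=126, Sutton→Teal 4·6=24. Service 530; fixed 101; total 631.
Option 2: {Blue, Amber, Teal}: Orton→Blue 3·8=24, Tring→Blue 3·21=63, Farrow→Teal 7·9=63, Upton→Amber 11·13=143, Calder→Blue 4·18=72, Sutton→Teal 4·6=24. Service 389; fixed 112; total 501.
Difference: |631 − 501| = 130.

Option 2 is cheaper by 130.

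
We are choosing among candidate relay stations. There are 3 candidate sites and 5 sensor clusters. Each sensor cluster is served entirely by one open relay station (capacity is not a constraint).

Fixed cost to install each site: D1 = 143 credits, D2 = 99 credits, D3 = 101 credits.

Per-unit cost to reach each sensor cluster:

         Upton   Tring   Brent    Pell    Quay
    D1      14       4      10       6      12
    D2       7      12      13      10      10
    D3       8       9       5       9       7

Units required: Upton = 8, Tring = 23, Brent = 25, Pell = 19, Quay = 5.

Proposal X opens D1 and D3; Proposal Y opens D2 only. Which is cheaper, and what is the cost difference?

Proposal X: {D1, D3}: Upton→D3 8·8=64, Tring→D1 4·23=92, Brent→D3 5·25=125, Pell→D1 6·19=114, Quay→D3 7·5=35. Service 430; fixed 244; total 674.
Proposal Y: {D2}: Upton→D2 7·8=56, Tring→D2 12·23=276, Brent→D2 13·25=325, Pell→D2 10·19=190, Quay→D2 10·5=50. Service 897; fixed 99; total 996.
Difference: |674 − 996| = 322.

Proposal X is cheaper by 322.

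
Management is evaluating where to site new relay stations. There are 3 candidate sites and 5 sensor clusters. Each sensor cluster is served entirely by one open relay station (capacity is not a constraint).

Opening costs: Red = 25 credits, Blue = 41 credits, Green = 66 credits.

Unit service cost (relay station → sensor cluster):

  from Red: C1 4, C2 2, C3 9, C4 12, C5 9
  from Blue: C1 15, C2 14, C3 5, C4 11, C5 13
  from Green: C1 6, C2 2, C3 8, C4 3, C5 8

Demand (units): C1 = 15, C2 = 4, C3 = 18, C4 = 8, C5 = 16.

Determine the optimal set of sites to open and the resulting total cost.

For any fixed open set, each sensor cluster goes to its cheapest open site; total = fixed + service.
{Red, Blue, Green}: C1→Red 4·15=60, C2→Red 2·4=8, C3→Blue 5·18=90, C4→Green 3·8=24, C5→Green 8·16=128. Service 310; fixed 132; total 442.
{Blue, Green}: C1→Green 6·15=90, C2→Green 2·4=8, C3→Blue 5·18=90, C4→Green 3·8=24, C5→Green 8·16=128. Service 340; fixed 107; total 447.
{Red, Green}: C1→Red 4·15=60, C2→Red 2·4=8, C3→Green 8·18=144, C4→Green 3·8=24, C5→Green 8·16=128. Service 364; fixed 91; total 455.
{Red}: service 470 + fixed 25 = 495
(All 7 nonempty subsets were checked; Red, Blue and Green is lowest.)

Open Red, Blue and Green; minimum total cost 442.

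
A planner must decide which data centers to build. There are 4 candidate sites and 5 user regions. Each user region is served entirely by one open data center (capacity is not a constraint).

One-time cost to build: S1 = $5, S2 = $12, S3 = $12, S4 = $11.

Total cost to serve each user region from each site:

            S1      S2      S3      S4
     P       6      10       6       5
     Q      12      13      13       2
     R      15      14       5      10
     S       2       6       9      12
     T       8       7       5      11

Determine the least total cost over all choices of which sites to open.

For any fixed open set, each user region goes to its cheapest open site; total = fixed + service.
{S1, S4}: P→S4 5, Q→S4 2, R→S4 10, S→S1 2, T→S1 8. Service 27; fixed 16; total 43.
{S1, S3}: service 30 + fixed 17 = 47
{S1, S3, S4}: service 19 + fixed 28 = 47
{S1, S2, S3, S4}: P→S4 5, Q→S4 2, R→S3 5, S→S1 2, T→S3 5. Service 19; fixed 40; total 59.
No other subset beats 43.

Minimum total cost: 43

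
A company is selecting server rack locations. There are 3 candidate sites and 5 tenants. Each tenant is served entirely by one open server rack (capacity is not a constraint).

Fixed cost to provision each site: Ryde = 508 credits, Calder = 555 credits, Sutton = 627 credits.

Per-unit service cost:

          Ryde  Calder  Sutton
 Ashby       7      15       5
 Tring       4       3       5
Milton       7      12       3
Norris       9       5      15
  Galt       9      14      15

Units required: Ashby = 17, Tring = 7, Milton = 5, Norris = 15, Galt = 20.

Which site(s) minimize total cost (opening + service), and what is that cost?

Open Ryde only; minimum total cost 1005.

For any fixed open set, each tenant goes to its cheapest open site; total = fixed + service.
{Ryde}: Ashby→Ryde 7·17=119, Tring→Ryde 4·7=28, Milton→Ryde 7·5=35, Norris→Ryde 9·15=135, Galt→Ryde 9·20=180. Service 497; fixed 508; total 1005.
{Calder}: Ashby→Calder 15·17=255, Tring→Calder 3·7=21, Milton→Calder 12·5=60, Norris→Calder 5·15=75, Galt→Calder 14·20=280. Service 691; fixed 555; total 1246.
{Sutton}: service 660 + fixed 627 = 1287
{Ryde, Calder, Sutton}: Ashby→Sutton 5·17=85, Tring→Calder 3·7=21, Milton→Sutton 3·5=15, Norris→Calder 5·15=75, Galt→Ryde 9·20=180. Service 376; fixed 1690; total 2066.
No other subset beats 1005.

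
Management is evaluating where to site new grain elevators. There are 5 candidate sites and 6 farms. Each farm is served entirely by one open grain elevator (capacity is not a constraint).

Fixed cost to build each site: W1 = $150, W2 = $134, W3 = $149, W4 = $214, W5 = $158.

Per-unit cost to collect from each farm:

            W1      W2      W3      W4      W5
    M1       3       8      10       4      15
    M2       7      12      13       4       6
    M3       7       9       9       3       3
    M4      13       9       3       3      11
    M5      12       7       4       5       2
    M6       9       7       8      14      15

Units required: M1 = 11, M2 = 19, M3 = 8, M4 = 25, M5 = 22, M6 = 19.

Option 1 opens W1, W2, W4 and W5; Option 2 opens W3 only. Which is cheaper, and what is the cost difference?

Option 2 is cheaper by 148.

Option 1: {W1, W2, W4, W5}: M1→W1 3·11=33, M2→W4 4·19=76, M3→W4 3·8=24, M4→W4 3·25=75, M5→W5 2·22=44, M6→W2 7·19=133. Service 385; fixed 656; total 1041.
Option 2: {W3}: M1→W3 10·11=110, M2→W3 13·19=247, M3→W3 9·8=72, M4→W3 3·25=75, M5→W3 4·22=88, M6→W3 8·19=152. Service 744; fixed 149; total 893.
Difference: |1041 − 893| = 148.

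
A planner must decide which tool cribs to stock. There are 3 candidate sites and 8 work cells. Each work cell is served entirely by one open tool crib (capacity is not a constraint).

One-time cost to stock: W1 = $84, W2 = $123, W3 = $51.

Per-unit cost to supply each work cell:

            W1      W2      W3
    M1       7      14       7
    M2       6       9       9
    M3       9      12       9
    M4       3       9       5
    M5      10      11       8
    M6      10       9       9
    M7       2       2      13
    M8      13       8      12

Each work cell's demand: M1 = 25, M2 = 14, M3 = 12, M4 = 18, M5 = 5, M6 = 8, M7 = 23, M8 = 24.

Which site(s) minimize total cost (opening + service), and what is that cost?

For any fixed open set, each work cell goes to its cheapest open site; total = fixed + service.
{W1, W2}: M1→W1 7·25=175, M2→W1 6·14=84, M3→W1 9·12=108, M4→W1 3·18=54, M5→W1 10·5=50, M6→W2 9·8=72, M7→W1 2·23=46, M8→W2 8·24=192. Service 781; fixed 207; total 988.
{W1}: M1→W1 7·25=175, M2→W1 6·14=84, M3→W1 9·12=108, M4→W1 3·18=54, M5→W1 10·5=50, M6→W1 10·8=80, M7→W1 2·23=46, M8→W1 13·24=312. Service 909; fixed 84; total 993.
{W1, W3}: M1→W1 7·25=175, M2→W1 6·14=84, M3→W1 9·12=108, M4→W1 3·18=54, M5→W3 8·5=40, M6→W3 9·8=72, M7→W1 2·23=46, M8→W3 12·24=288. Service 867; fixed 135; total 1002.
{W1, W2, W3}: service 771 + fixed 258 = 1029
No other subset beats 988.

Open W1 and W2; minimum total cost 988.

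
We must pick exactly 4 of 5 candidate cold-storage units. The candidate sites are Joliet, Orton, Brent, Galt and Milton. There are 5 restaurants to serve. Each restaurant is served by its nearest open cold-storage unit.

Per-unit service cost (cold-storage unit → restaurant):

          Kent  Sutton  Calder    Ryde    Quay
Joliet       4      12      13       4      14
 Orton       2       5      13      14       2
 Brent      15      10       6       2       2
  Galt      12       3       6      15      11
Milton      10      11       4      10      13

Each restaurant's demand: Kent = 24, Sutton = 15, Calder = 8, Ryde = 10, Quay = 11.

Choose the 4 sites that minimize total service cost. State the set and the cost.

With exactly 4 open, each restaurant uses its cheapest among the chosen.
{Orton, Brent, Galt, Milton}: Kent→Orton 2·24=48, Sutton→Galt 3·15=45, Calder→Milton 4·8=32, Ryde→Brent 2·10=20, Quay→Orton 2·11=22. Service cost 167.
{Joliet, Orton, Brent, Galt}: service cost 183
{Joliet, Orton, Galt, Milton}: service cost 187
Among all 5 size-4 choices, {Orton, Brent, Galt, Milton} is lowest.

Choose Orton, Brent, Galt and Milton; total service cost 167.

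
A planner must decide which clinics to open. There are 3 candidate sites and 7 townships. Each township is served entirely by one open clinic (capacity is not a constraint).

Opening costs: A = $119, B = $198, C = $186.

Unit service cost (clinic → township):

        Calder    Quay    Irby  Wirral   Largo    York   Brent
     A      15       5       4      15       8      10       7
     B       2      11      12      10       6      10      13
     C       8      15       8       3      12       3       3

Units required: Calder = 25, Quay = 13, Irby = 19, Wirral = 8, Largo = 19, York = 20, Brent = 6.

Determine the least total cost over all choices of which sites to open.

For any fixed open set, each township goes to its cheapest open site; total = fixed + service.
{A, C}: Calder→C 8·25=200, Quay→A 5·13=65, Irby→A 4·19=76, Wirral→C 3·8=24, Largo→A 8·19=152, York→C 3·20=60, Brent→C 3·6=18. Service 595; fixed 305; total 900.
{A, B, C}: Calder→B 2·25=50, Quay→A 5·13=65, Irby→A 4·19=76, Wirral→C 3·8=24, Largo→B 6·19=114, York→C 3·20=60, Brent→C 3·6=18. Service 407; fixed 503; total 910.
{A, B}: Calder→B 2·25=50, Quay→A 5·13=65, Irby→A 4·19=76, Wirral→B 10·8=80, Largo→B 6·19=114, York→A 10·20=200, Brent→A 7·6=42. Service 627; fixed 317; total 944.
{A}: Calder→A 15·25=375, Quay→A 5·13=65, Irby→A 4·19=76, Wirral→A 15·8=120, Largo→A 8·19=152, York→A 10·20=200, Brent→A 7·6=42. Service 1030; fixed 119; total 1149.
(All 7 nonempty subsets were checked; A and C is lowest.)

Minimum total cost: 900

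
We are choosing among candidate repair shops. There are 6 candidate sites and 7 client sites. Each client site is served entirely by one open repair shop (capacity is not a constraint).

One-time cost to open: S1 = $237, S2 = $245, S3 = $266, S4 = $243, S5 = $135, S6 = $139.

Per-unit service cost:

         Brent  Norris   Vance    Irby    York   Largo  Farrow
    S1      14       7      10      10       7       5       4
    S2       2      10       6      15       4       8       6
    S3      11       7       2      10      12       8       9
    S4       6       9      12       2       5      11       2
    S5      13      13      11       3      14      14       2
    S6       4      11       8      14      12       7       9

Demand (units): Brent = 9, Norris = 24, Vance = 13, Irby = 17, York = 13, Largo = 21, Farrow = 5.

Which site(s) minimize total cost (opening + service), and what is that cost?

Open S4 and S6; minimum total cost 994.

For any fixed open set, each client site goes to its cheapest open site; total = fixed + service.
{S4, S6}: Brent→S6 4·9=36, Norris→S4 9·24=216, Vance→S6 8·13=104, Irby→S4 2·17=34, York→S4 5·13=65, Largo→S6 7·21=147, Farrow→S4 2·5=10. Service 612; fixed 382; total 994.
{S2, S5}: service 617 + fixed 380 = 997
{S4}: Brent→S4 6·9=54, Norris→S4 9·24=216, Vance→S4 12·13=156, Irby→S4 2·17=34, York→S4 5·13=65, Largo→S4 11·21=231, Farrow→S4 2·5=10. Service 766; fixed 243; total 1009.
{S1, S2, S3, S4, S5, S6}: Brent→S2 2·9=18, Norris→S1 7·24=168, Vance→S3 2·13=26, Irby→S4 2·17=34, York→S2 4·13=52, Largo→S1 5·21=105, Farrow→S4 2·5=10. Service 413; fixed 1265; total 1678.
No other subset beats 994.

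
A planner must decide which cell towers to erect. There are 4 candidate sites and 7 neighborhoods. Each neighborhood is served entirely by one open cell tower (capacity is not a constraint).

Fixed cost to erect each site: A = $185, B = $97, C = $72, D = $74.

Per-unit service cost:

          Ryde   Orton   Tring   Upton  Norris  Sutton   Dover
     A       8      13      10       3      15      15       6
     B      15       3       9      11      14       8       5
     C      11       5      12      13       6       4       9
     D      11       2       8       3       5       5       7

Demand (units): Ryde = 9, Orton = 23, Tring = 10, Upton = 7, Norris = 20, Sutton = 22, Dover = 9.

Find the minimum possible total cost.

Minimum total cost: 593

For any fixed open set, each neighborhood goes to its cheapest open site; total = fixed + service.
{D}: Ryde→D 11·9=99, Orton→D 2·23=46, Tring→D 8·10=80, Upton→D 3·7=21, Norris→D 5·20=100, Sutton→D 5·22=110, Dover→D 7·9=63. Service 519; fixed 74; total 593.
{C, D}: Ryde→C 11·9=99, Orton→D 2·23=46, Tring→D 8·10=80, Upton→D 3·7=21, Norris→D 5·20=100, Sutton→C 4·22=88, Dover→D 7·9=63. Service 497; fixed 146; total 643.
{B, D}: service 501 + fixed 171 = 672
{A, B, C, D}: service 452 + fixed 428 = 880
No other subset beats 593.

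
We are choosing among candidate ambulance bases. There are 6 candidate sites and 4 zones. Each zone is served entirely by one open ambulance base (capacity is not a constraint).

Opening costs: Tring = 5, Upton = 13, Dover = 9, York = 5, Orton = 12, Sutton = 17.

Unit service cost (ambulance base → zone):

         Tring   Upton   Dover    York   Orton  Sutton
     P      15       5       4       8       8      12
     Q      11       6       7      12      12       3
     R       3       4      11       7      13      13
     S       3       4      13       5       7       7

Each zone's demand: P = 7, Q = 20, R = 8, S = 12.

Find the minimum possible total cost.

Minimum total cost: 179

For any fixed open set, each zone goes to its cheapest open site; total = fixed + service.
{Tring, Dover, Sutton}: P→Dover 4·7=28, Q→Sutton 3·20=60, R→Tring 3·8=24, S→Tring 3·12=36. Service 148; fixed 31; total 179.
{Tring, Dover, York, Sutton}: service 148 + fixed 36 = 184
{Tring, Upton, Sutton}: P→Upton 5·7=35, Q→Sutton 3·20=60, R→Tring 3·8=24, S→Tring 3·12=36. Service 155; fixed 35; total 190.
{Tring, Upton, Dover, York, Orton, Sutton}: service 148 + fixed 61 = 209
No other subset beats 179.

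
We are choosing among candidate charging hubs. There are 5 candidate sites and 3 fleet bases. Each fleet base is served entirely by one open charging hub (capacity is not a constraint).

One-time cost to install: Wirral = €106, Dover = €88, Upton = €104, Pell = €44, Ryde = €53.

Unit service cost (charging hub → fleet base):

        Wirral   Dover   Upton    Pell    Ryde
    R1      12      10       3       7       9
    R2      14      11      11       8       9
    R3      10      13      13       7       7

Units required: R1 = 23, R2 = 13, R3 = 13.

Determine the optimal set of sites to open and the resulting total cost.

Open Pell only; minimum total cost 400.

For any fixed open set, each fleet base goes to its cheapest open site; total = fixed + service.
{Pell}: R1→Pell 7·23=161, R2→Pell 8·13=104, R3→Pell 7·13=91. Service 356; fixed 44; total 400.
{Upton, Pell}: service 264 + fixed 148 = 412
{Upton, Ryde}: service 277 + fixed 157 = 434
{Wirral, Dover, Upton, Pell, Ryde}: R1→Upton 3·23=69, R2→Pell 8·13=104, R3→Pell 7·13=91. Service 264; fixed 395; total 659.
No other subset beats 400.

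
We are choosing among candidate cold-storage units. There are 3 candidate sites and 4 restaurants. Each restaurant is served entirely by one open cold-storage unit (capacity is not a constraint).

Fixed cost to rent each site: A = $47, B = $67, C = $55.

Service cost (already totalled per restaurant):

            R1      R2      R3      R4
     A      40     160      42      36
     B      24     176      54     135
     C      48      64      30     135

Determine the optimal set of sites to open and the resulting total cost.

For any fixed open set, each restaurant goes to its cheapest open site; total = fixed + service.
{A, C}: R1→A 40, R2→C 64, R3→C 30, R4→A 36. Service 170; fixed 102; total 272.
{A, B, C}: service 154 + fixed 169 = 323
{A}: service 278 + fixed 47 = 325
(All 7 nonempty subsets were checked; A and C is lowest.)

Open A and C; minimum total cost 272.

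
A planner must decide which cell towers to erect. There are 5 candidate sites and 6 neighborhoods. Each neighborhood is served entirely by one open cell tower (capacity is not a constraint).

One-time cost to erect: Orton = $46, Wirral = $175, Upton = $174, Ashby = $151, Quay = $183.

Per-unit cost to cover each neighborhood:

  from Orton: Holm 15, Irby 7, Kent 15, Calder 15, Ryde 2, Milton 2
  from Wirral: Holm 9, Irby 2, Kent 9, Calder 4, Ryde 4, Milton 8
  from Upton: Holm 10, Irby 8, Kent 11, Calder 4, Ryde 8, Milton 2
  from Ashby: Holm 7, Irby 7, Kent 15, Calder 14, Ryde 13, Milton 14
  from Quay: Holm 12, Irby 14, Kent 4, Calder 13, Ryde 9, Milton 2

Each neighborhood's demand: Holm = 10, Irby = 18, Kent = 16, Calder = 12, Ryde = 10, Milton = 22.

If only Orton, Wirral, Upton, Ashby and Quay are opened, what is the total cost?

Total cost: 1011

Each neighborhood is assigned to its cheapest site among the open ones.
{Orton, Wirral, Upton, Ashby, Quay}: Holm→Ashby 7·10=70, Irby→Wirral 2·18=36, Kent→Quay 4·16=64, Calder→Wirral 4·12=48, Ryde→Orton 2·10=20, Milton→Orton 2·22=44. Service 282; fixed 729; total 1011.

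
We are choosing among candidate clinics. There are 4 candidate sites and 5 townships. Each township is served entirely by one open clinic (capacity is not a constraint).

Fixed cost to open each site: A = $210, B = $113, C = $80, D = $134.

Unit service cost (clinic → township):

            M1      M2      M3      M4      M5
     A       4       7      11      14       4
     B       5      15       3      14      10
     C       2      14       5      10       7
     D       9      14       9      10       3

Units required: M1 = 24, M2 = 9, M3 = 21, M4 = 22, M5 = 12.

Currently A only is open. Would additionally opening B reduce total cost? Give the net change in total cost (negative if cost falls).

Current service cost with {A}: 746.
Adding B: each township re-picks its cheapest; new service cost 578, saving 168.
Extra fixed cost: 113. Net change = 113 − 168 = -55.
(Totals: 956 → 901.)

Yes — net change −55 (cost falls by 55).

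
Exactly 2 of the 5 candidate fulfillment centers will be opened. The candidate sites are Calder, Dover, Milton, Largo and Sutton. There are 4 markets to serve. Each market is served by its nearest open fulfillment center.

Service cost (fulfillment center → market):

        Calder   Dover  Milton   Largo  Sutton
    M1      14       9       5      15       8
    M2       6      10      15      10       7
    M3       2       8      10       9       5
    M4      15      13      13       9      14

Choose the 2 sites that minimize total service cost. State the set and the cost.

Choose Calder and Milton; total service cost 26.

With exactly 2 open, each market uses its cheapest among the chosen.
{Calder, Milton}: M1→Milton 5, M2→Calder 6, M3→Calder 2, M4→Milton 13. Service cost 26.
{Largo, Sutton}: service cost 29
{Calder, Dover}: service cost 30
Among all 10 size-2 choices, {Calder, Milton} is lowest.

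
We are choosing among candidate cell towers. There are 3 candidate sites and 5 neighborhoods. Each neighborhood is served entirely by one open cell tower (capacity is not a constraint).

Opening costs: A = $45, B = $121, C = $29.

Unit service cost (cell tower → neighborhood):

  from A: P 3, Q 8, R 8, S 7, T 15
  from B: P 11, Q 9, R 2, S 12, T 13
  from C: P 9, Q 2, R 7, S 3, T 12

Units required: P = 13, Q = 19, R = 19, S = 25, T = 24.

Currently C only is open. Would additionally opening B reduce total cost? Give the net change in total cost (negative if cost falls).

No — net change +26 (cost rises by 26).

Current service cost with {C}: 651.
Adding B: each neighborhood re-picks its cheapest; new service cost 556, saving 95.
Extra fixed cost: 121. Net change = 121 − 95 = 26.
(Totals: 680 → 706.)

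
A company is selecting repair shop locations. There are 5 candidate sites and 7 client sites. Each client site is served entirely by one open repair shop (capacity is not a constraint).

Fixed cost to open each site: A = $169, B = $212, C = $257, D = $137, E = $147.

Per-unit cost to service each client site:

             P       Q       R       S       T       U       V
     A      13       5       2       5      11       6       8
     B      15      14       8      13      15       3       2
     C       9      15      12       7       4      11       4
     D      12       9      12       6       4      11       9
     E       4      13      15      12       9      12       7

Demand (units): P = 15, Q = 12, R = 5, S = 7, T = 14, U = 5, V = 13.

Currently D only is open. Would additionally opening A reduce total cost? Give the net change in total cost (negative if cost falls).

Current service cost with {D}: 618.
Adding A: each client site re-picks its cheapest; new service cost 475, saving 143.
Extra fixed cost: 169. Net change = 169 − 143 = 26.
(Totals: 755 → 781.)

No — net change +26 (cost rises by 26).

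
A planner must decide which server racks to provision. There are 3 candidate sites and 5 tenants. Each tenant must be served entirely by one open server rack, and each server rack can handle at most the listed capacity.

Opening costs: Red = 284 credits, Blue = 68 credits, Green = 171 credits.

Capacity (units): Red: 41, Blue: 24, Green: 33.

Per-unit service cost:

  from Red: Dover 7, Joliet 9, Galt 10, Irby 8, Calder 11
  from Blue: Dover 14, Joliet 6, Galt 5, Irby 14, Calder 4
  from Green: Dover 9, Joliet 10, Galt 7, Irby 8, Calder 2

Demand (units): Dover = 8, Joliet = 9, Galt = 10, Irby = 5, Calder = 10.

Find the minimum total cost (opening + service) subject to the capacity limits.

Open {Blue, Green}: Dover→Green 9·8=72, Joliet→Blue 6·9=54, Galt→Blue 5·10=50, Irby→Green 8·5=40, Calder→Green 2·10=20.
Loads: Blue carries 19/24, Green carries 23/33. Service 236; fixed 239; total 475.
Next best feasible plan costs 495.

Minimum total cost: 475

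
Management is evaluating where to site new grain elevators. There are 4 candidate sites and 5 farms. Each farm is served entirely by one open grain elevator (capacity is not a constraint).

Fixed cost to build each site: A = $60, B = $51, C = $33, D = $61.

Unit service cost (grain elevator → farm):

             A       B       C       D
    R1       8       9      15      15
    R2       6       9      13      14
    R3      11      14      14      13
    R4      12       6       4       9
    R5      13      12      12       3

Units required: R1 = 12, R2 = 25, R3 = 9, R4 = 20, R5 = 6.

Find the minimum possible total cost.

Minimum total cost: 590

For any fixed open set, each farm goes to its cheapest open site; total = fixed + service.
{A, C}: R1→A 8·12=96, R2→A 6·25=150, R3→A 11·9=99, R4→C 4·20=80, R5→C 12·6=72. Service 497; fixed 93; total 590.
{A, C, D}: service 443 + fixed 154 = 597
{A, B, C}: service 497 + fixed 144 = 641
{A, B, C, D}: service 443 + fixed 205 = 648
No other subset beats 590.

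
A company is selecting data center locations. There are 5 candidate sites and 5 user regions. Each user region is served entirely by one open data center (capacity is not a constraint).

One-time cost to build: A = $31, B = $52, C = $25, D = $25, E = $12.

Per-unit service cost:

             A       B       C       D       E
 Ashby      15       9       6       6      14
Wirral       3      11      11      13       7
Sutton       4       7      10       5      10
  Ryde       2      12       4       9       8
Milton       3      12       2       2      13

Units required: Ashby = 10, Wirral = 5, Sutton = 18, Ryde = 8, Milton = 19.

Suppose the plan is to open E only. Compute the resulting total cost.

Total cost: 678

Each user region is assigned to its cheapest site among the open ones.
{E}: Ashby→E 14·10=140, Wirral→E 7·5=35, Sutton→E 10·18=180, Ryde→E 8·8=64, Milton→E 13·19=247. Service 666; fixed 12; total 678.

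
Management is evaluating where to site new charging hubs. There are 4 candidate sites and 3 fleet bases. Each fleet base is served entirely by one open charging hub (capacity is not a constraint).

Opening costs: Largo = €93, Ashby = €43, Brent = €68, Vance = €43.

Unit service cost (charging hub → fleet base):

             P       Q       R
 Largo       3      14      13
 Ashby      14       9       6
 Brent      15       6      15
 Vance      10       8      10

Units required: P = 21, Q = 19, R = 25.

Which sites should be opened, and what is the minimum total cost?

For any fixed open set, each fleet base goes to its cheapest open site; total = fixed + service.
{Largo, Ashby}: P→Largo 3·21=63, Q→Ashby 9·19=171, R→Ashby 6·25=150. Service 384; fixed 136; total 520.
{Largo, Ashby, Brent}: P→Largo 3·21=63, Q→Brent 6·19=114, R→Ashby 6·25=150. Service 327; fixed 204; total 531.
{Largo, Ashby, Vance}: P→Largo 3·21=63, Q→Vance 8·19=152, R→Ashby 6·25=150. Service 365; fixed 179; total 544.
{Largo, Ashby, Brent, Vance}: service 327 + fixed 247 = 574
(All 15 nonempty subsets were checked; Largo and Ashby is lowest.)

Open Largo and Ashby; minimum total cost 520.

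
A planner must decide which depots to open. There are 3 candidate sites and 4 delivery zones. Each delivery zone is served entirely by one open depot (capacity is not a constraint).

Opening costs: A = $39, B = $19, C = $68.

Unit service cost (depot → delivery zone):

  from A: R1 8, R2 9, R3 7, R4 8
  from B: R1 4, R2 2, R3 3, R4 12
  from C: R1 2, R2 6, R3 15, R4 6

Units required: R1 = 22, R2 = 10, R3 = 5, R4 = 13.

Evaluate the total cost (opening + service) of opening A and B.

Total cost: 285

Each delivery zone is assigned to its cheapest site among the open ones.
{A, B}: R1→B 4·22=88, R2→B 2·10=20, R3→B 3·5=15, R4→A 8·13=104. Service 227; fixed 58; total 285.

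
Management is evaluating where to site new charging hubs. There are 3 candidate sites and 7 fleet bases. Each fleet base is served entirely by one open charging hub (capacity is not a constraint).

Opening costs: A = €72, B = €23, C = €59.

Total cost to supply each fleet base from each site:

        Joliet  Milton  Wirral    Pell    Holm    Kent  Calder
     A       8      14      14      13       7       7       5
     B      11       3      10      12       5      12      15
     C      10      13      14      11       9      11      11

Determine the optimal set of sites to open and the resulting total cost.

For any fixed open set, each fleet base goes to its cheapest open site; total = fixed + service.
{B}: Joliet→B 11, Milton→B 3, Wirral→B 10, Pell→B 12, Holm→B 5, Kent→B 12, Calder→B 15. Service 68; fixed 23; total 91.
{C}: service 79 + fixed 59 = 138
{A}: service 68 + fixed 72 = 140
{A, B, C}: service 49 + fixed 154 = 203
(All 7 nonempty subsets were checked; B only is lowest.)

Open B only; minimum total cost 91.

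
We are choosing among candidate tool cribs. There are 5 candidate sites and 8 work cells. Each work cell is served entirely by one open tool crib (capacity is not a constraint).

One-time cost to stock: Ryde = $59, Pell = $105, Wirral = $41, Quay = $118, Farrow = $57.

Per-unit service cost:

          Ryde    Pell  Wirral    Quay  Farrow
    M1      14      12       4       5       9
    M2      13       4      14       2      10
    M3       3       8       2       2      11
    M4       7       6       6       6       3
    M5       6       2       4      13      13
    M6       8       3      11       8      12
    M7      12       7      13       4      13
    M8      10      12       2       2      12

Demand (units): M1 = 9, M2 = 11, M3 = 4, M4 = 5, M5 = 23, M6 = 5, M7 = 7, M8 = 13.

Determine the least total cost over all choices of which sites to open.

Minimum total cost: 400

For any fixed open set, each work cell goes to its cheapest open site; total = fixed + service.
{Pell, Wirral}: M1→Wirral 4·9=36, M2→Pell 4·11=44, M3→Wirral 2·4=8, M4→Pell 6·5=30, M5→Pell 2·23=46, M6→Pell 3·5=15, M7→Pell 7·7=49, M8→Wirral 2·13=26. Service 254; fixed 146; total 400.
{Wirral, Quay}: service 282 + fixed 159 = 441
{Pell, Wirral, Farrow}: service 239 + fixed 203 = 442
{Ryde, Pell, Wirral, Quay, Farrow}: service 196 + fixed 380 = 576
No other subset beats 400.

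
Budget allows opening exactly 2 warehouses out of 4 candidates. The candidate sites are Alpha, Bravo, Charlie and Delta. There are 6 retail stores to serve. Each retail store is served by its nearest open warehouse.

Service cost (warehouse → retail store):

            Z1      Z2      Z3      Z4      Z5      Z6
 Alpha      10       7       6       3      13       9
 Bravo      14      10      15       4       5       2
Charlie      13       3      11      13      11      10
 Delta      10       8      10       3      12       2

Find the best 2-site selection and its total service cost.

With exactly 2 open, each retail store uses its cheapest among the chosen.
{Alpha, Bravo}: Z1→Alpha 10, Z2→Alpha 7, Z3→Alpha 6, Z4→Alpha 3, Z5→Bravo 5, Z6→Bravo 2. Service cost 33.
{Bravo, Charlie}: service cost 38
{Bravo, Delta}: service cost 38
Among all 6 size-2 choices, {Alpha, Bravo} is lowest.

Choose Alpha and Bravo; total service cost 33.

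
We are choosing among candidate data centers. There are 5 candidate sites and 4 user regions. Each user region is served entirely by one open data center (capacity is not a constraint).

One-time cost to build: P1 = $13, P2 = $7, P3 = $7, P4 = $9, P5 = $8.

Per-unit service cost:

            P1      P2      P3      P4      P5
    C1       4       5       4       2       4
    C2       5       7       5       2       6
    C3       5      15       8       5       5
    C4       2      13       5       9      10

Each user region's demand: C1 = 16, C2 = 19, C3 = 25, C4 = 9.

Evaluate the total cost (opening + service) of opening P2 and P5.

Total cost: 408

Each user region is assigned to its cheapest site among the open ones.
{P2, P5}: C1→P5 4·16=64, C2→P5 6·19=114, C3→P5 5·25=125, C4→P5 10·9=90. Service 393; fixed 15; total 408.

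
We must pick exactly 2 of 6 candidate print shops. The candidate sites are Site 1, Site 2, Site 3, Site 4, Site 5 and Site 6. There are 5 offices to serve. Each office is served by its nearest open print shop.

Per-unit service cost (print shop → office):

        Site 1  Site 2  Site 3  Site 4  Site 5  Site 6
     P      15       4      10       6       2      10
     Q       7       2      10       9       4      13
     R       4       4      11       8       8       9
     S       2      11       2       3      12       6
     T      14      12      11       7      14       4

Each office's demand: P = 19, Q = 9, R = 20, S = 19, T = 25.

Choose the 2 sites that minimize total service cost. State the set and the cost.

With exactly 2 open, each office uses its cheapest among the chosen.
{Site 2, Site 6}: P→Site 2 4·19=76, Q→Site 2 2·9=18, R→Site 2 4·20=80, S→Site 6 6·19=114, T→Site 6 4·25=100. Service cost 388.
{Site 2, Site 4}: service cost 406
{Site 5, Site 6}: service cost 448
Among all 15 size-2 choices, {Site 2, Site 6} is lowest.

Choose Site 2 and Site 6; total service cost 388.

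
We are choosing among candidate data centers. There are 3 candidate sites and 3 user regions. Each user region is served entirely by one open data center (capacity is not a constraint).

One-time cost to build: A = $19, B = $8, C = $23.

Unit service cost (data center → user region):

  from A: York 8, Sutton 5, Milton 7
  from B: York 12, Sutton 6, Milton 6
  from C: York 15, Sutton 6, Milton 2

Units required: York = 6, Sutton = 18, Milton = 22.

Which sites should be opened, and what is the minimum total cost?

For any fixed open set, each user region goes to its cheapest open site; total = fixed + service.
{A, C}: York→A 8·6=48, Sutton→A 5·18=90, Milton→C 2·22=44. Service 182; fixed 42; total 224.
{A, B, C}: service 182 + fixed 50 = 232
{B, C}: York→B 12·6=72, Sutton→B 6·18=108, Milton→C 2·22=44. Service 224; fixed 31; total 255.
{B}: service 312 + fixed 8 = 320
No other subset beats 224.

Open A and C; minimum total cost 224.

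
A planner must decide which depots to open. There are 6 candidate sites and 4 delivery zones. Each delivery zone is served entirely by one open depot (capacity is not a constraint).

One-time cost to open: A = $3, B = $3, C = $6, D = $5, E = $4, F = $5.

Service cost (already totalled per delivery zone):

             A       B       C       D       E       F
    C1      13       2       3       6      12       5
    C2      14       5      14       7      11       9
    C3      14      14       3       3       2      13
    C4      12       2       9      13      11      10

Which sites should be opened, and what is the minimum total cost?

Open B and E; minimum total cost 18.

For any fixed open set, each delivery zone goes to its cheapest open site; total = fixed + service.
{B, E}: C1→B 2, C2→B 5, C3→E 2, C4→B 2. Service 11; fixed 7; total 18.
{B, D}: C1→B 2, C2→B 5, C3→D 3, C4→B 2. Service 12; fixed 8; total 20.
{A, B, E}: service 11 + fixed 10 = 21
{A, B, C, D, E, F}: C1→B 2, C2→B 5, C3→E 2, C4→B 2. Service 11; fixed 26; total 37.
No other subset beats 18.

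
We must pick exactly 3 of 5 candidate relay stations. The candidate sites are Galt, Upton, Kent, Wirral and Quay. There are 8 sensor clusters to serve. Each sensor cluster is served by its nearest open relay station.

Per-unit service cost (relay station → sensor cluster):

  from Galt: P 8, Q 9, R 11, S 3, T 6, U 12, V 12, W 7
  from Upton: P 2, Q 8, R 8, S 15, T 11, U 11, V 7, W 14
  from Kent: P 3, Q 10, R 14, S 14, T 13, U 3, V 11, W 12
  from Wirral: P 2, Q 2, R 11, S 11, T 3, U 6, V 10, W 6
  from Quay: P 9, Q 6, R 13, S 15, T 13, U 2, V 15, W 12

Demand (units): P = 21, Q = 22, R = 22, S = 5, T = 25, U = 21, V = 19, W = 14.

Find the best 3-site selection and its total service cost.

With exactly 3 open, each sensor cluster uses its cheapest among the chosen.
{Upton, Wirral, Quay}: P→Upton 2·21=42, Q→Wirral 2·22=44, R→Upton 8·22=176, S→Wirral 11·5=55, T→Wirral 3·25=75, U→Quay 2·21=42, V→Upton 7·19=133, W→Wirral 6·14=84. Service cost 651.
{Upton, Kent, Wirral}: service cost 672
{Galt, Upton, Wirral}: service cost 695
Among all 10 size-3 choices, {Upton, Wirral, Quay} is lowest.

Choose Upton, Wirral and Quay; total service cost 651.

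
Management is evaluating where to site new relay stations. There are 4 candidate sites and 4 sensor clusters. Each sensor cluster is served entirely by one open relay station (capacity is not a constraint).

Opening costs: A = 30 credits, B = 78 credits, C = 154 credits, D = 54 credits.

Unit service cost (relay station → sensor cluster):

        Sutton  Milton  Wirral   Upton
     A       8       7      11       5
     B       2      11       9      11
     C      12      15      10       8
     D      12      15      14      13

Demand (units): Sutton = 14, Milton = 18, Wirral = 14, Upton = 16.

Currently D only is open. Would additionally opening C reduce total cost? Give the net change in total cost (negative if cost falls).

Current service cost with {D}: 842.
Adding C: each sensor cluster re-picks its cheapest; new service cost 706, saving 136.
Extra fixed cost: 154. Net change = 154 − 136 = 18.
(Totals: 896 → 914.)

No — net change +18 (cost rises by 18).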